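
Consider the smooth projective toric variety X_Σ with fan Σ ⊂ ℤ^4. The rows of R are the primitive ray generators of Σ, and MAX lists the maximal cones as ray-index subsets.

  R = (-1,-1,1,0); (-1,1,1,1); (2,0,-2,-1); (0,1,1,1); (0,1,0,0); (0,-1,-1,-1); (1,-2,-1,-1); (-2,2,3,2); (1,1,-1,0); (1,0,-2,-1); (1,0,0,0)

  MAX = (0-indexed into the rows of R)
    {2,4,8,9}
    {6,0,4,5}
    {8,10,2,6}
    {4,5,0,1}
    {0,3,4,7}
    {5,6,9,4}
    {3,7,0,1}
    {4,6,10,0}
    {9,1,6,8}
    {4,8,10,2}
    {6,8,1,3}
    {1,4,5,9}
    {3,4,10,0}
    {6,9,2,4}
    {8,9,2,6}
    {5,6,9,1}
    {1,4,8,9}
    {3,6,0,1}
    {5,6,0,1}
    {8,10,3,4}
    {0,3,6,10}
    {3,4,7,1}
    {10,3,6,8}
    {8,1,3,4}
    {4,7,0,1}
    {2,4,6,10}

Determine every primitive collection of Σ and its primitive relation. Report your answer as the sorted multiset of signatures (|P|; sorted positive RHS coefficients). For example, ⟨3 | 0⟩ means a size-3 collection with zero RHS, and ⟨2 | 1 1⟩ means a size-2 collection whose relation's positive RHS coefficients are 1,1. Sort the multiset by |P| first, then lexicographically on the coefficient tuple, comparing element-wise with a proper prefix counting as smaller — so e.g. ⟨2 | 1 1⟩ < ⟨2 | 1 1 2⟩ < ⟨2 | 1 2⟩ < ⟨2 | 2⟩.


|primitive collections| = 22. Relations:

  • {0,8}:  v_{0} + v_{8} = 0  so sig = ⟨2 | 0⟩
  • {3,5}:  v_{3} + v_{5} = 0  so sig = ⟨2 | 0⟩
  • {0,9}:  v_{0} + v_{9} = v_{5}  so sig = ⟨2 | 1⟩
  • {1,2}:  v_{1} + v_{2} = v_{8}  so sig = ⟨2 | 1⟩
  • {1,10}:  v_{1} + v_{10} = v_{3}  so sig = ⟨2 | 1⟩
  • {3,9}:  v_{3} + v_{9} = v_{8}  so sig = ⟨2 | 1⟩
  • {5,8}:  v_{5} + v_{8} = v_{9}  so sig = ⟨2 | 1⟩
  • {9,10}:  v_{9} + v_{10} = v_{2}  so sig = ⟨2 | 1⟩
  • {0,2}:  v_{0} + v_{2} = v_{4} + v_{6}  so sig = ⟨2 | 1 1⟩
  • {2,3}:  v_{2} + v_{3} = v_{8} + v_{10}  so sig = ⟨2 | 1 1⟩
  • {2,7}:  v_{2} + v_{7} = v_{3} + v_{4}  so sig = ⟨2 | 1 1⟩
  • {5,10}:  v_{5} + v_{10} = v_{4} + v_{6}  so sig = ⟨2 | 1 1⟩
  • {6,7}:  v_{6} + v_{7} = v_{0} + v_{3}  so sig = ⟨2 | 1 1⟩
  • {7,9}:  v_{7} + v_{9} = v_{1} + v_{4}  so sig = ⟨2 | 1 1⟩
  • {2,5}:  v_{2} + v_{5} = v_{4} + v_{6} + v_{9}  so sig = ⟨2 | 1 1 1⟩
  • {5,7}:  v_{5} + v_{7} = v_{0} + v_{1} + v_{4}  so sig = ⟨2 | 1 1 1⟩
  • {7,8}:  v_{7} + v_{8} = v_{1} + v_{3} + v_{4}  so sig = ⟨2 | 1 1 1⟩
  • {7,10}:  v_{7} + v_{10} = v_{0} + 2·v_{3} + v_{4}  so sig = ⟨2 | 1 1 2⟩
  • {1,4,6}:  v_{1} + v_{4} + v_{6} = 0  so sig = ⟨3 | 0⟩
  • {3,4,6}:  v_{3} + v_{4} + v_{6} = v_{10}  so sig = ⟨3 | 1⟩
  • {4,6,8}:  v_{4} + v_{6} + v_{8} = v_{2}  so sig = ⟨3 | 1⟩
  • {0,1,3,4}:  v_{0} + v_{1} + v_{3} + v_{4} = v_{7}  so sig = ⟨4 | 1⟩

Sorted signature multiset PRS(X):
    ⟨2 | 0⟩
    ⟨2 | 0⟩
    ⟨2 | 1⟩
    ⟨2 | 1⟩
    ⟨2 | 1⟩
    ⟨2 | 1⟩
    ⟨2 | 1⟩
    ⟨2 | 1⟩
    ⟨2 | 1 1⟩
    ⟨2 | 1 1⟩
    ⟨2 | 1 1⟩
    ⟨2 | 1 1⟩
    ⟨2 | 1 1⟩
    ⟨2 | 1 1⟩
    ⟨2 | 1 1 1⟩
    ⟨2 | 1 1 1⟩
    ⟨2 | 1 1 1⟩
    ⟨2 | 1 1 2⟩
    ⟨3 | 0⟩
    ⟨3 | 1⟩
    ⟨3 | 1⟩
    ⟨4 | 1⟩


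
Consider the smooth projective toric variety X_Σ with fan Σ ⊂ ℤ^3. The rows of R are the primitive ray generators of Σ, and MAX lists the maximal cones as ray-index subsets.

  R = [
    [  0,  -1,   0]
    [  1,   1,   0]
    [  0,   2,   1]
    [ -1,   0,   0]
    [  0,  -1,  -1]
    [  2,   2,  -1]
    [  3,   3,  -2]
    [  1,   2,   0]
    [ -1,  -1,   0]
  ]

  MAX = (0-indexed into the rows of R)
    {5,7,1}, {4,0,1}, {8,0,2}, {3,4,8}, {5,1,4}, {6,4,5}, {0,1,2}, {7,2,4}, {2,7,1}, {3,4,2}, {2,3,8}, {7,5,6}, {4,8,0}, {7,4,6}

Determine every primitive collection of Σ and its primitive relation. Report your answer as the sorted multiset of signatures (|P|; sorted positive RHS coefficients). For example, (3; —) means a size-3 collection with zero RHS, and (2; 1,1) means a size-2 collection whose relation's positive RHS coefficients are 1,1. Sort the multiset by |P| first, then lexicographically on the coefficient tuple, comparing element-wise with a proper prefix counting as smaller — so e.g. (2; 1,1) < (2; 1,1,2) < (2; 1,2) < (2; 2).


20 collections generate NE(X_Σ); each relation:

  P={1,8}:  v_{1} + v_{8} = 0 ; sig = (2; —)
  P={0,3}:  v_{0} + v_{3} = v_{8} ; sig = (2; 1)
  P={0,7}:  v_{0} + v_{7} = v_{1} ; sig = (2; 1)
  P={1,3}:  v_{1} + v_{3} = v_{2} + v_{4} ; sig = (2; 1,1)
  P={5,8}:  v_{5} + v_{8} = v_{4} + v_{7} ; sig = (2; 1,1)
  P={7,8}:  v_{7} + v_{8} = v_{2} + v_{4} ; sig = (2; 1,1)
  P={0,6}:  v_{0} + v_{6} = v_{1} + v_{4} + v_{5} ; sig = (2; 1,1,1)
  P={3,5}:  v_{3} + v_{5} = v_{2} + 2·v_{4} + v_{7} ; sig = (2; 1,1,2)
  P={0,5}:  v_{0} + v_{5} = 2·v_{1} + v_{4} ; sig = (2; 1,2)
  P={3,6}:  v_{3} + v_{6} = v_{2} + 3·v_{4} + 2·v_{7} ; sig = (2; 1,2,3)
  P={2,6}:  v_{2} + v_{6} = v_{4} + 3·v_{7} ; sig = (2; 1,3)
  P={1,6}:  v_{1} + v_{6} = 2·v_{5} ; sig = (2; 2)
  P={2,5}:  v_{2} + v_{5} = 2·v_{7} ; sig = (2; 2)
  P={3,7}:  v_{3} + v_{7} = 2·v_{2} + 2·v_{4} ; sig = (2; 2,2)
  P={6,8}:  v_{6} + v_{8} = 2·v_{4} + 2·v_{7} ; sig = (2; 2,2)
  P={0,2,4}:  v_{0} + v_{2} + v_{4} = 0 ; sig = (3; —)
  P={1,2,4}:  v_{1} + v_{2} + v_{4} = v_{7} ; sig = (3; 1)
  P={1,4,7}:  v_{1} + v_{4} + v_{7} = v_{5} ; sig = (3; 1)
  P={2,4,8}:  v_{2} + v_{4} + v_{8} = v_{3} ; sig = (3; 1)
  P={4,5,7}:  v_{4} + v_{5} + v_{7} = v_{6} ; sig = (3; 1)

Signatures (|P|; sorted positive RHS coefficients), sorted:
    |P|=2: 15 collections, coeffs (), (1), (1), (1,1), (1,1), (1,1), (1,1,1), (1,1,2), (1,2), (1,2,3), (1,3), (2), (2), (2,2), (2,2)
    |P|=3: 5 collections, coeffs (), (1), (1), (1), (1)


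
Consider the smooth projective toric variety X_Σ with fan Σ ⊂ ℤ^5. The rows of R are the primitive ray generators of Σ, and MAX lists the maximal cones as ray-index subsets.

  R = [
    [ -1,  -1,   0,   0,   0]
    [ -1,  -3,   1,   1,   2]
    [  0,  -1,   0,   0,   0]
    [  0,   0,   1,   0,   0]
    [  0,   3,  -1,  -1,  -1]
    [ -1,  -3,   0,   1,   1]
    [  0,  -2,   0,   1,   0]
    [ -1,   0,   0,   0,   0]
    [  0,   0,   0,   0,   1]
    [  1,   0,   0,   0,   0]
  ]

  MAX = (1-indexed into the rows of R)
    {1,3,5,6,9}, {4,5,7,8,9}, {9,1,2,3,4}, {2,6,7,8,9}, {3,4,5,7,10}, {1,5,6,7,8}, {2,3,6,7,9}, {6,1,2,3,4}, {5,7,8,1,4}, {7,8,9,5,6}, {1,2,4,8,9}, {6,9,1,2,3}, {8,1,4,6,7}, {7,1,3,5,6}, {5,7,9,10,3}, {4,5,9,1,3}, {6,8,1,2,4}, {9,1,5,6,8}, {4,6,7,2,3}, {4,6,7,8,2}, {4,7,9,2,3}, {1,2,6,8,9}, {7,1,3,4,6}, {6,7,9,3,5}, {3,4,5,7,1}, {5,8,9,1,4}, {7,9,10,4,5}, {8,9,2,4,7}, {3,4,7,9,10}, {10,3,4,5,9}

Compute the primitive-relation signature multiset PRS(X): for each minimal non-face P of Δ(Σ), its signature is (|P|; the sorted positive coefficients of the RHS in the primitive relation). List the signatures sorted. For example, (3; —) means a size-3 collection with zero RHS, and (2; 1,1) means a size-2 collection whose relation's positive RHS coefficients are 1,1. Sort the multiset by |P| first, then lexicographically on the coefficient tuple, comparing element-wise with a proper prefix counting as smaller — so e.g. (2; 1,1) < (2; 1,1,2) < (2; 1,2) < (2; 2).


Σ has 11 primitive collections:

  P = {8,10}:  v_{8} + v_{10} = 0 — sig = (2; —)
  P = {1,10}:  v_{1} + v_{10} = v_{3} — sig = (2; 1)
  P = {3,8}:  v_{3} + v_{8} = v_{1} — sig = (2; 1)
  P = {2,5}:  v_{2} + v_{5} = v_{8} + v_{9} — sig = (2; 1,1)
  P = {6,10}:  v_{6} + v_{10} = v_{3} + v_{7} + v_{9} — sig = (2; 1,1,1)
  P = {2,10}:  v_{2} + v_{10} = v_{3} + v_{4} + v_{7} + 2·v_{9} — sig = (2; 1,1,1,2)
  P = {1,7,9}:  v_{1} + v_{7} + v_{9} = v_{6} — sig = (3; 1)
  P = {4,5,6}:  v_{4} + v_{5} + v_{6} = v_{8} — sig = (3; 1)
  P = {4,6,9}:  v_{4} + v_{6} + v_{9} = v_{2} — sig = (3; 1)
  P = {1,2,7}:  v_{1} + v_{2} + v_{7} = v_{4} + 2·v_{6} — sig = (3; 1,2)
  P = {3,4,5,7,9}:  v_{3} + v_{4} + v_{5} + v_{7} + v_{9} = 0 — sig = (5; —)

Hence PRS(X_Σ) =
{ (2; —),  (2; 1) ×2,  (2; 1,1),  (2; 1,1,1),  (2; 1,1,1,2),  (3; 1) ×3,  (3; 1,2),  (5; —) }


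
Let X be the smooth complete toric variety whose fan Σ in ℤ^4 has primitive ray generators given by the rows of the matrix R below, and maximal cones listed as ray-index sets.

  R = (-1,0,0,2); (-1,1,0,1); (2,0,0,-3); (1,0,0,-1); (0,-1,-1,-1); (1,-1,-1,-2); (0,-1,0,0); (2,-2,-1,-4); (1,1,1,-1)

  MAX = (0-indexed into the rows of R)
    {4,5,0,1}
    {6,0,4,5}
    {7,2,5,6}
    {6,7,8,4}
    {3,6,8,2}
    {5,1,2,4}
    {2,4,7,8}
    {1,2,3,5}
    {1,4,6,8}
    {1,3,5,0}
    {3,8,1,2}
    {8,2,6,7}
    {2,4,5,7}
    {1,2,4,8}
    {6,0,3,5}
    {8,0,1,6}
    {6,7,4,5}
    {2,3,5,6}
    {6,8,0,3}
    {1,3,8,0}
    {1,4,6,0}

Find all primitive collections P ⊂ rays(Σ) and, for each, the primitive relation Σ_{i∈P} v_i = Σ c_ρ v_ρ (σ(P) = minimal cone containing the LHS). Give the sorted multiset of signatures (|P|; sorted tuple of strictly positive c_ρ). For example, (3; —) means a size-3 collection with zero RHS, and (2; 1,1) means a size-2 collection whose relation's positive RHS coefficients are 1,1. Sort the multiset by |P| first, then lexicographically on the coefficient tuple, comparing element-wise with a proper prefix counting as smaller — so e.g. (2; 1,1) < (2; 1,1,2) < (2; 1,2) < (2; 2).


The 11 primitive collections of Σ (r=9, n=4):

  P = {0,2}:  v_{0} + v_{2} = v_{3} — sig = (2; 1)
  P = {3,4}:  v_{3} + v_{4} = v_{5} — sig = (2; 1)
  P = {5,8}:  v_{5} + v_{8} = v_{2} — sig = (2; 1)
  P = {0,7}:  v_{0} + v_{7} = v_{5} + v_{6} — sig = (2; 1,1)
  P = {3,7}:  v_{3} + v_{7} = v_{2} + v_{5} + v_{6} — sig = (2; 1,1,1)
  P = {1,7}:  v_{1} + v_{7} = 2·v_{4} + v_{8} — sig = (2; 1,2)
  P = {0,4,8}:  v_{0} + v_{4} + v_{8} = 0 — sig = (3; —)
  P = {1,3,6}:  v_{1} + v_{3} + v_{6} = 0 — sig = (3; —)
  P = {1,5,6}:  v_{1} + v_{5} + v_{6} = v_{4} — sig = (3; 1)
  P = {2,4,6}:  v_{2} + v_{4} + v_{6} = v_{7} — sig = (3; 1)
  P = {1,2,6}:  v_{1} + v_{2} + v_{6} = v_{4} + v_{8} — sig = (3; 1,1)

Hence PRS(X_Σ) =
[(2; 1), (2; 1), (2; 1), (2; 1,1), (2; 1,1,1), (2; 1,2), (3; —), (3; —), (3; 1), (3; 1), (3; 1,1)]


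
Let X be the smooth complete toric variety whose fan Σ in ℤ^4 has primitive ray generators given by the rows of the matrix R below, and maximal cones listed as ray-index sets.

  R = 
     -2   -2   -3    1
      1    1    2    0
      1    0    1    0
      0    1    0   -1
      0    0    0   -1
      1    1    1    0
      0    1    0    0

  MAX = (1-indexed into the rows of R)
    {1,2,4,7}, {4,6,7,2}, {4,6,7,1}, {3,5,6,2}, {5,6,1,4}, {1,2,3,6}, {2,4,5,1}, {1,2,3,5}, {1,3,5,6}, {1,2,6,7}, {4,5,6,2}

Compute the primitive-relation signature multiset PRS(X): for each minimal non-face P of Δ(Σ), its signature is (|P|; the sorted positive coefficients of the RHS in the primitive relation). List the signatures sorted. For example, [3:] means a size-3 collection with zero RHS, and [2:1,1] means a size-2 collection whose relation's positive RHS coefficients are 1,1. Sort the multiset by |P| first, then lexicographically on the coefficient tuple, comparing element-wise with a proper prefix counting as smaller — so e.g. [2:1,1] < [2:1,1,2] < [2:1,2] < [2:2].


Σ has 5 primitive collections:

  • {3,7}:  v_{3} + v_{7} = v_{6}  so sig = [2:1]
  • {5,7}:  v_{5} + v_{7} = v_{4}  so sig = [2:1]
  • {3,4}:  v_{3} + v_{4} = v_{5} + v_{6}  so sig = [2:1,1]
  • {1,2,5,6}:  v_{1} + v_{2} + v_{5} + v_{6} = 0  so sig = [4:]
  • {1,2,4,6}:  v_{1} + v_{2} + v_{4} + v_{6} = v_{7}  so sig = [4:1]

Signatures (|P|; sorted positive RHS coefficients), sorted:
[[2:1], [2:1], [2:1,1], [4:], [4:1]]


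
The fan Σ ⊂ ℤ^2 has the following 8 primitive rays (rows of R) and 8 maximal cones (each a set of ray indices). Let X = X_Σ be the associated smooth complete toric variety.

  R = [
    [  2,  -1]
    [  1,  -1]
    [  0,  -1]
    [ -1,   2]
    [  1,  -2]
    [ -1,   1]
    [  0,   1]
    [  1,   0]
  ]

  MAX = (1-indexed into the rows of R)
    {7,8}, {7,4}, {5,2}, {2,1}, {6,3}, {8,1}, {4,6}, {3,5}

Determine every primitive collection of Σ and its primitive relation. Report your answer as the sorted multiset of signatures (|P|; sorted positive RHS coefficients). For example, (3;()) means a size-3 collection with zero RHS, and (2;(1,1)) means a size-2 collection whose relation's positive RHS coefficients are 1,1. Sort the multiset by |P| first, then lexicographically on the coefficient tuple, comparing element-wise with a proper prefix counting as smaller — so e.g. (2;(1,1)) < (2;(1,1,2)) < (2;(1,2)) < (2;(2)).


20 collections generate NE(X_Σ); each relation:

  P = {2,6}:  v_{2} + v_{6} = 0  ⟹  sig = (2;())
  P = {3,7}:  v_{3} + v_{7} = 0  ⟹  sig = (2;())
  P = {4,5}:  v_{4} + v_{5} = 0  ⟹  sig = (2;())
  P = {1,6}:  v_{1} + v_{6} = v_{8}  ⟹  sig = (2;(1))
  P = {2,3}:  v_{2} + v_{3} = v_{5}  ⟹  sig = (2;(1))
  P = {2,4}:  v_{2} + v_{4} = v_{7}  ⟹  sig = (2;(1))
  P = {2,7}:  v_{2} + v_{7} = v_{8}  ⟹  sig = (2;(1))
  P = {2,8}:  v_{2} + v_{8} = v_{1}  ⟹  sig = (2;(1))
  P = {3,4}:  v_{3} + v_{4} = v_{6}  ⟹  sig = (2;(1))
  P = {3,8}:  v_{3} + v_{8} = v_{2}  ⟹  sig = (2;(1))
  P = {5,6}:  v_{5} + v_{6} = v_{3}  ⟹  sig = (2;(1))
  P = {5,7}:  v_{5} + v_{7} = v_{2}  ⟹  sig = (2;(1))
  P = {6,7}:  v_{6} + v_{7} = v_{4}  ⟹  sig = (2;(1))
  P = {6,8}:  v_{6} + v_{8} = v_{7}  ⟹  sig = (2;(1))
  P = {1,4}:  v_{1} + v_{4} = v_{7} + v_{8}  ⟹  sig = (2;(1,1))
  P = {1,3}:  v_{1} + v_{3} = 2·v_{2}  ⟹  sig = (2;(2))
  P = {1,7}:  v_{1} + v_{7} = 2·v_{8}  ⟹  sig = (2;(2))
  P = {4,8}:  v_{4} + v_{8} = 2·v_{7}  ⟹  sig = (2;(2))
  P = {5,8}:  v_{5} + v_{8} = 2·v_{2}  ⟹  sig = (2;(2))
  P = {1,5}:  v_{1} + v_{5} = 3·v_{2}  ⟹  sig = (2;(3))

Hence PRS(X_Σ) =
    (2;())
    (2;())
    (2;())
    (2;(1))
    (2;(1))
    (2;(1))
    (2;(1))
    (2;(1))
    (2;(1))
    (2;(1))
    (2;(1))
    (2;(1))
    (2;(1))
    (2;(1))
    (2;(1,1))
    (2;(2))
    (2;(2))
    (2;(2))
    (2;(2))
    (2;(3))


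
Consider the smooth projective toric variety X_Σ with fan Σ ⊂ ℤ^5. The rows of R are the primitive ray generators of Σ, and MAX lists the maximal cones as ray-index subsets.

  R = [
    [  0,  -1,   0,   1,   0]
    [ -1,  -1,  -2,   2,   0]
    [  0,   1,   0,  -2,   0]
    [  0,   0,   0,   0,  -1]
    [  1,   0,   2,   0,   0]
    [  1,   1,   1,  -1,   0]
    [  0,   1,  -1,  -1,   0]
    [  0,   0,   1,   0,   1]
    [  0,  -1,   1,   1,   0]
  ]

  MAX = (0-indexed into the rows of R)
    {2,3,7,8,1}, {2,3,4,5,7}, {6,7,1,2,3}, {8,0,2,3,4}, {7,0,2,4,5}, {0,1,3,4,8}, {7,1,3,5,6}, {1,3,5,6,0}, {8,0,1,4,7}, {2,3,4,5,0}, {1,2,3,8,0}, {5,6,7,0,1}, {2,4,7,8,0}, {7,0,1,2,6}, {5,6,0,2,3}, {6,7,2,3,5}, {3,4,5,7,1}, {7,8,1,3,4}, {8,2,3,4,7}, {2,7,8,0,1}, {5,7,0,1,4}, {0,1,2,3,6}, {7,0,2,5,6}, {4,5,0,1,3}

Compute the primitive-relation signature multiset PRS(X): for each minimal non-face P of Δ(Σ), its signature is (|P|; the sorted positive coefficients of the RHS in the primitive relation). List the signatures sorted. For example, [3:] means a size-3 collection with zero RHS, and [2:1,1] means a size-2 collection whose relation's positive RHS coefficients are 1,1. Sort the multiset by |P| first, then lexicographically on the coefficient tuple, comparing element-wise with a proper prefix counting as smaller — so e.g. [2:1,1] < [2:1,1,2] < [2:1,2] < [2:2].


6 collections generate NE(X_Σ); each relation:

  • {6,8}:  v_{6} + v_{8} = 0  so sig = [2:]
  • {4,6}:  v_{4} + v_{6} = v_{5}  so sig = [2:1]
  • {5,8}:  v_{5} + v_{8} = v_{4}  so sig = [2:1]
  • {1,2,4}:  v_{1} + v_{2} + v_{4} = 0  so sig = [3:]
  • {0,3,7}:  v_{0} + v_{3} + v_{7} = v_{8}  so sig = [3:1]
  • {1,2,5}:  v_{1} + v_{2} + v_{5} = v_{6}  so sig = [3:1]

Hence PRS(X_Σ) =
    |P|=2: 3 collections, coeffs (), (1), (1)
    |P|=3: 3 collections, coeffs (), (1), (1)


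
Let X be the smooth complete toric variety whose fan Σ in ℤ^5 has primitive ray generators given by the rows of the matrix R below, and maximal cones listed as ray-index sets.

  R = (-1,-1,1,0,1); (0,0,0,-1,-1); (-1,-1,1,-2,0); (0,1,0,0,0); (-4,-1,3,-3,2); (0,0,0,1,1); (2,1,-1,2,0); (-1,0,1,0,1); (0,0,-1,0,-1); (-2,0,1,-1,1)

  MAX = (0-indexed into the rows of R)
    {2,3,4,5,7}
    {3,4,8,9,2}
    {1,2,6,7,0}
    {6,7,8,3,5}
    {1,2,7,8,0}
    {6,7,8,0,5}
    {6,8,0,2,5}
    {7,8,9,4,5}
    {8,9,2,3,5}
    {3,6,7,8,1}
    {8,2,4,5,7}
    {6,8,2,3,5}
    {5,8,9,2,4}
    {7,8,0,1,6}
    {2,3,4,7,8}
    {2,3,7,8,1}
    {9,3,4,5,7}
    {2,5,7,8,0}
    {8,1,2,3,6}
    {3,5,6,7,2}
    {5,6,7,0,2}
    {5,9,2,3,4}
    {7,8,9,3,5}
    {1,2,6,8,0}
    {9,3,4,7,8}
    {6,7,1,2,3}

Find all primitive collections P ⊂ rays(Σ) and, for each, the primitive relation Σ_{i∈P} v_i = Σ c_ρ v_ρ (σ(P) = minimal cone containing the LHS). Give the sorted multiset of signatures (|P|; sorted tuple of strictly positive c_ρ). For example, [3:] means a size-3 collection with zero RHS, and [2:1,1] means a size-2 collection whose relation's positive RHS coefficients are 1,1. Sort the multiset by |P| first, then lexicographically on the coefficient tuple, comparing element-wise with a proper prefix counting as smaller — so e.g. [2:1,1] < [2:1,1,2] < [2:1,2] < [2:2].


Minimal non-faces — 12 found among 10 rays, 26 max cones:

  P={1,5}:  v_{1} + v_{5} = 0  so sig = [2:]
  P={0,3}:  v_{0} + v_{3} = v_{7}  so sig = [2:1]
  P={6,9}:  v_{6} + v_{9} = v_{3} + v_{5}  so sig = [2:1,1]
  P={1,9}:  v_{1} + v_{9} = v_{2} + v_{3} + v_{7} + v_{8}  so sig = [2:1,1,1,1]
  P={4,6}:  v_{4} + v_{6} = v_{2} + v_{3} + v_{5} + v_{7}  so sig = [2:1,1,1,1]
  P={0,9}:  v_{0} + v_{9} = v_{2} + v_{5} + 2·v_{7} + v_{8}  so sig = [2:1,1,1,2]
  P={1,4}:  v_{1} + v_{4} = 2·v_{2} + v_{3} + 2·v_{7} + v_{8}  so sig = [2:1,1,2,2]
  P={0,4}:  v_{0} + v_{4} = 2·v_{2} + v_{5} + 3·v_{7} + v_{8}  so sig = [2:1,1,2,3]
  P={2,7,9}:  v_{2} + v_{7} + v_{9} = v_{4}  so sig = [3:1]
  P={2,6,7,8}:  v_{2} + v_{6} + v_{7} + v_{8} = 0  so sig = [4:]
  P={3,4,5,8}:  v_{3} + v_{4} + v_{5} + v_{8} = 2·v_{9}  so sig = [4:2]
  P={2,3,5,7,8}:  v_{2} + v_{3} + v_{5} + v_{7} + v_{8} = v_{9}  so sig = [5:1]

Hence PRS(X_Σ) =
    [2:]
    [2:1]
    [2:1,1]
    [2:1,1,1,1]
    [2:1,1,1,1]
    [2:1,1,1,2]
    [2:1,1,2,2]
    [2:1,1,2,3]
    [3:1]
    [4:]
    [4:2]
    [5:1]


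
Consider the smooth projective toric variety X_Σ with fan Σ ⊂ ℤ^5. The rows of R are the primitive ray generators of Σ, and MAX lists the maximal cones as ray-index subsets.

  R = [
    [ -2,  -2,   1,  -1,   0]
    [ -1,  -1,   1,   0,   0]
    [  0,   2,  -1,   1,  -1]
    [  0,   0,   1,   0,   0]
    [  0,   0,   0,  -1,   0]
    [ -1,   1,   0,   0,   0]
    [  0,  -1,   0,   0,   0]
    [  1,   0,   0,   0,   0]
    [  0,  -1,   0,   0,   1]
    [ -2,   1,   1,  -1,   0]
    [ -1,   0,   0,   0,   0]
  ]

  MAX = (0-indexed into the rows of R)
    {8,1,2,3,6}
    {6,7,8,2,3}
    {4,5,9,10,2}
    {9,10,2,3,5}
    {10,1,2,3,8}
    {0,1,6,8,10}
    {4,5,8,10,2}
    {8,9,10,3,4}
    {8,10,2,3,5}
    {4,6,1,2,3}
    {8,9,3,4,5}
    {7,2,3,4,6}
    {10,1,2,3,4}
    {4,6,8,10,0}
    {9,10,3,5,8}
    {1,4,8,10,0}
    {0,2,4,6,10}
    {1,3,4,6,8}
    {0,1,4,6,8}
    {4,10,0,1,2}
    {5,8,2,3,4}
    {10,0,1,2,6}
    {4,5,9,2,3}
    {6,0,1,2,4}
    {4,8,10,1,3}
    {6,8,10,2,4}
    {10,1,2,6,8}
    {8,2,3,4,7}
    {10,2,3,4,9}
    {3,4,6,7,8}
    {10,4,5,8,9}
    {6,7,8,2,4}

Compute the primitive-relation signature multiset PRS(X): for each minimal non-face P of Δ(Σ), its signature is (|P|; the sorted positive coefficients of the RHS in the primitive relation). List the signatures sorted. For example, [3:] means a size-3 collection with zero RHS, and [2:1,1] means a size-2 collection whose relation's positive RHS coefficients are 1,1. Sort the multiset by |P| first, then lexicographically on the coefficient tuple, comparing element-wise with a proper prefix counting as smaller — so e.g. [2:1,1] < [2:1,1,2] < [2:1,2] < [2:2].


20 minimal non-faces of Δ(Σ) (on 11 rays):

  P = {7,10}:  v_{7} + v_{10} = 0  ⇒ sig = [2:]
  P = {5,6}:  v_{5} + v_{6} = v_{10}  ⇒ sig = [2:1]
  P = {1,7}:  v_{1} + v_{7} = v_{3} + v_{6}  ⇒ sig = [2:1,1]
  P = {0,7}:  v_{0} + v_{7} = v_{1} + v_{4} + v_{6}  ⇒ sig = [2:1,1,1]
  P = {7,9}:  v_{7} + v_{9} = v_{3} + v_{4} + v_{5}  ⇒ sig = [2:1,1,1]
  P = {5,7}:  v_{5} + v_{7} = v_{2} + v_{3} + v_{4} + v_{8}  ⇒ sig = [2:1,1,1,1]
  P = {0,5}:  v_{0} + v_{5} = v_{1} + v_{4} + 2·v_{10}  ⇒ sig = [2:1,1,2]
  P = {6,9}:  v_{6} + v_{9} = v_{3} + v_{4} + 2·v_{10}  ⇒ sig = [2:1,1,2]
  P = {0,9}:  v_{0} + v_{9} = v_{1} + v_{3} + 2·v_{4} + 3·v_{10}  ⇒ sig = [2:1,1,2,3]
  P = {0,3}:  v_{0} + v_{3} = 2·v_{1} + v_{4}  ⇒ sig = [2:1,2]
  P = {1,5}:  v_{1} + v_{5} = v_{3} + 2·v_{10}  ⇒ sig = [2:1,2]
  P = {1,9}:  v_{1} + v_{9} = 2·v_{3} + v_{4} + 3·v_{10}  ⇒ sig = [2:1,2,3]
  P = {3,6,10}:  v_{3} + v_{6} + v_{10} = v_{1}  ⇒ sig = [3:1]
  P = {0,2,8}:  v_{0} + v_{2} + v_{8} = v_{6} + 2·v_{10}  ⇒ sig = [3:1,2]
  P = {2,8,9}:  v_{2} + v_{8} + v_{9} = 2·v_{5}  ⇒ sig = [3:2]
  P = {1,2,4,8}:  v_{1} + v_{2} + v_{4} + v_{8} = v_{10}  ⇒ sig = [4:1]
  P = {1,4,6,10}:  v_{1} + v_{4} + v_{6} + v_{10} = v_{0}  ⇒ sig = [4:1]
  P = {3,4,5,10}:  v_{3} + v_{4} + v_{5} + v_{10} = v_{9}  ⇒ sig = [4:1]
  P = {2,3,4,6,8}:  v_{2} + v_{3} + v_{4} + v_{6} + v_{8} = 0  ⇒ sig = [5:]
  P = {2,3,4,8,10}:  v_{2} + v_{3} + v_{4} + v_{8} + v_{10} = v_{5}  ⇒ sig = [5:1]

so the primitive-relation signature multiset is
    |P|=2: 12 collections, coeffs (), (1), (1,1), (1,1,1), (1,1,1), (1,1,1,1), (1,1,2), (1,1,2), (1,1,2,3), (1,2), (1,2), (1,2,3)
    |P|=3: 3 collections, coeffs (1), (1,2), (2)
    |P|=4: 3 collections, coeffs (1), (1), (1)
    |P|=5: 2 collections, coeffs (), (1)


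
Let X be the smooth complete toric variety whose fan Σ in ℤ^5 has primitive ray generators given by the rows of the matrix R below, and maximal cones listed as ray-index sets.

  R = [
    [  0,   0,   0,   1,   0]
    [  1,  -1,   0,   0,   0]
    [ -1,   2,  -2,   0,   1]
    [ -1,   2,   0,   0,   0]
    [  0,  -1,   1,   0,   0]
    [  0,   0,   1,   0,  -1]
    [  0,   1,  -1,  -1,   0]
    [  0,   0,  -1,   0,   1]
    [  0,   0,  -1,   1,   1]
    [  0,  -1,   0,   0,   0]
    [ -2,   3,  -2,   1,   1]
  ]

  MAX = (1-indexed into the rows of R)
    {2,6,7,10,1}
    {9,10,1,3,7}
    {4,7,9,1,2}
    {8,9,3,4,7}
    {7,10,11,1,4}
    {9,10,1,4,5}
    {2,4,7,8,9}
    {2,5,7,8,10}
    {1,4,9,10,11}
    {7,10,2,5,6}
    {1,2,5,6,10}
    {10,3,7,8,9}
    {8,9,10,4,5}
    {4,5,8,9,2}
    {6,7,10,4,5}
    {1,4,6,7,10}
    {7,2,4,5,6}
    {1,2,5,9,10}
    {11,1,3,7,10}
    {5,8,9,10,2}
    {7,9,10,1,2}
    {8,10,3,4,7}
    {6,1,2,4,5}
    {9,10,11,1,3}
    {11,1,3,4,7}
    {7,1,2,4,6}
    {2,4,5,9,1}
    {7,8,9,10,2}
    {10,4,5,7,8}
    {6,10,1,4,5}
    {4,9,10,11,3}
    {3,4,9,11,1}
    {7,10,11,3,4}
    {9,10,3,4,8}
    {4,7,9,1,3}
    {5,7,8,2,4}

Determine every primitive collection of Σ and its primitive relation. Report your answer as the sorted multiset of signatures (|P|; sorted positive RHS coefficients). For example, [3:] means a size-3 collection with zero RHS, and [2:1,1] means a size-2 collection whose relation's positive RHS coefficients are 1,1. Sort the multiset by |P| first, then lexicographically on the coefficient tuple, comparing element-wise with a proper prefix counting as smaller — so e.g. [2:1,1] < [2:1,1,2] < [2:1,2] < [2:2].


Σ has 16 primitive collections:

  P = {6,8}:  v_{6} + v_{8} = 0  ⇒ sig = [2:]
  P = {1,8}:  v_{1} + v_{8} = v_{9}  ⇒ sig = [2:1]
  P = {6,9}:  v_{6} + v_{9} = v_{1}  ⇒ sig = [2:1]
  P = {2,3}:  v_{2} + v_{3} = v_{7} + v_{9}  ⇒ sig = [2:1,1]
  P = {2,11}:  v_{2} + v_{11} = v_{1} + v_{3}  ⇒ sig = [2:1,1]
  P = {3,5}:  v_{3} + v_{5} = v_{4} + v_{8} + v_{10}  ⇒ sig = [2:1,1,1]
  P = {3,6}:  v_{3} + v_{6} = v_{1} + v_{4} + v_{7} + v_{10}  ⇒ sig = [2:1,1,1,1]
  P = {8,11}:  v_{8} + v_{11} = v_{3} + v_{4} + v_{9} + v_{10}  ⇒ sig = [2:1,1,1,1]
  P = {5,11}:  v_{5} + v_{11} = 2·v_{4} + v_{9} + 2·v_{10}  ⇒ sig = [2:1,2,2]
  P = {6,11}:  v_{6} + v_{11} = 2·v_{1} + 2·v_{4} + v_{7} + 2·v_{10}  ⇒ sig = [2:1,2,2,2]
  P = {1,5,7}:  v_{1} + v_{5} + v_{7} = 0  ⇒ sig = [3:]
  P = {2,4,10}:  v_{2} + v_{4} + v_{10} = 0  ⇒ sig = [3:]
  P = {5,7,9}:  v_{5} + v_{7} + v_{9} = v_{8}  ⇒ sig = [3:1]
  P = {7,9,11}:  v_{7} + v_{9} + v_{11} = v_{1} + 2·v_{3}  ⇒ sig = [3:1,2]
  P = {1,3,4,10}:  v_{1} + v_{3} + v_{4} + v_{10} = v_{11}  ⇒ sig = [4:1]
  P = {4,7,9,10}:  v_{4} + v_{7} + v_{9} + v_{10} = v_{3}  ⇒ sig = [4:1]

Hence PRS(X_Σ) =
[[2:], [2:1], [2:1], [2:1,1], [2:1,1], [2:1,1,1], [2:1,1,1,1], [2:1,1,1,1], [2:1,2,2], [2:1,2,2,2], [3:], [3:], [3:1], [3:1,2], [4:1], [4:1]]


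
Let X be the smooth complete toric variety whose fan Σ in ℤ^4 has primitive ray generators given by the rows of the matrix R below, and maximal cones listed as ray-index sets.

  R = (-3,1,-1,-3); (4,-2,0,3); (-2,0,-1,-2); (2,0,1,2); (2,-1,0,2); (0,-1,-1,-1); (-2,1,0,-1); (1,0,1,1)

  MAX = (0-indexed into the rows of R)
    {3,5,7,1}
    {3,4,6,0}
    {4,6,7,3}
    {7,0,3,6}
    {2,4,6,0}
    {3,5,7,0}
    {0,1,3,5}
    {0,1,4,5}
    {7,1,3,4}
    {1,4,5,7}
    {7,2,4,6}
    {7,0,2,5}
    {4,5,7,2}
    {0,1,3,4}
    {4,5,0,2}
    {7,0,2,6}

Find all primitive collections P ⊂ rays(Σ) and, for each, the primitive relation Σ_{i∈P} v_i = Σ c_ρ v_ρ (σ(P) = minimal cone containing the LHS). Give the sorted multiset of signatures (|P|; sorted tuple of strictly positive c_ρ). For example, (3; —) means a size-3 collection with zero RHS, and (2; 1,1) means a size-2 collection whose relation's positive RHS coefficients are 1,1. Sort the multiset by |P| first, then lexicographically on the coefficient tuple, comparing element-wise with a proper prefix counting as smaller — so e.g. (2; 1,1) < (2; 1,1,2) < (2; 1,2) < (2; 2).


Primitive collections (7):

  P = {2,3}:  v_{2} + v_{3} = 0  ⟹  sig = (2; —)
  P = {1,6}:  v_{1} + v_{6} = v_{4}  ⟹  sig = (2; 1)
  P = {5,6}:  v_{5} + v_{6} = v_{2}  ⟹  sig = (2; 1)
  P = {1,2}:  v_{1} + v_{2} = v_{4} + v_{5}  ⟹  sig = (2; 1,1)
  P = {0,4,7}:  v_{0} + v_{4} + v_{7} = 0  ⟹  sig = (3; —)
  P = {3,4,5}:  v_{3} + v_{4} + v_{5} = v_{1}  ⟹  sig = (3; 1)
  P = {0,1,7}:  v_{0} + v_{1} + v_{7} = v_{3} + v_{5}  ⟹  sig = (3; 1,1)

Signatures (|P|; sorted positive RHS coefficients), sorted:
[(2; —), (2; 1), (2; 1), (2; 1,1), (3; —), (3; 1), (3; 1,1)]


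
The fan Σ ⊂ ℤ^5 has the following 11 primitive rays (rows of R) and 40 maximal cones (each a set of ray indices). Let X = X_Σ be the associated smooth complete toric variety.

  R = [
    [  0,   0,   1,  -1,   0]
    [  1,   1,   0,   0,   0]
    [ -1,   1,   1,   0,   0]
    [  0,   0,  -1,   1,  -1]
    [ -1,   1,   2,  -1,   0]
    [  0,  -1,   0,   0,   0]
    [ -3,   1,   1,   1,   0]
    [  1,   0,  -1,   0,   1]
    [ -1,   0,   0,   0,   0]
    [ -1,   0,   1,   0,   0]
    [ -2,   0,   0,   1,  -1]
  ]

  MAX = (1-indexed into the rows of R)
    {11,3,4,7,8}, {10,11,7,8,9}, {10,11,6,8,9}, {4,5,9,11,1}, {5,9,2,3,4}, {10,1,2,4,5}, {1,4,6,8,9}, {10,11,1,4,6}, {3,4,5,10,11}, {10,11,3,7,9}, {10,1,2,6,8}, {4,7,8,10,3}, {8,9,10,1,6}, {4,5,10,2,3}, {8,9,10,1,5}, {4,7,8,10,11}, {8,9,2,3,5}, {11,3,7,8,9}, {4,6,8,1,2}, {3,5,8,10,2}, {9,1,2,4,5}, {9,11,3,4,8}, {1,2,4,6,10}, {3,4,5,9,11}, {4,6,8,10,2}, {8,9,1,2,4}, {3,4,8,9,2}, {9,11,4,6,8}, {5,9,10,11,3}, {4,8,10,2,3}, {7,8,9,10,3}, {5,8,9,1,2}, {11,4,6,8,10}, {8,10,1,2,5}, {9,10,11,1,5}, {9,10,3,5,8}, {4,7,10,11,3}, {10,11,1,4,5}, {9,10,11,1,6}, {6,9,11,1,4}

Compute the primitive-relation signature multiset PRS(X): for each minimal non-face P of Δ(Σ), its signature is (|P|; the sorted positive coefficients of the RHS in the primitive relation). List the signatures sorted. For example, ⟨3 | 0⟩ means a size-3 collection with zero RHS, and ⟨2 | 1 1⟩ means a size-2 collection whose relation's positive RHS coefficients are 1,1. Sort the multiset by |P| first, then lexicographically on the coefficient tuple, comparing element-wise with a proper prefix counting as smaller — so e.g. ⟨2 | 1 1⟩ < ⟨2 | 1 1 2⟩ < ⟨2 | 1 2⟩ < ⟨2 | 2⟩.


Minimal non-faces — 17 found among 11 rays, 40 max cones:

  {1,3}:  v_{1} + v_{3} = v_{5}  so sig = ⟨2 | 1⟩
  {3,6}:  v_{3} + v_{6} = v_{10}  so sig = ⟨2 | 1⟩
  {2,11}:  v_{2} + v_{11} = v_{3} + v_{4}  so sig = ⟨2 | 1 1⟩
  {5,6}:  v_{5} + v_{6} = v_{1} + v_{10}  so sig = ⟨2 | 1 1⟩
  {1,7}:  v_{1} + v_{7} = v_{3} + v_{9} + v_{10}  so sig = ⟨2 | 1 1 1⟩
  {2,7}:  v_{2} + v_{7} = 2·v_{3} + v_{4} + v_{8} + v_{10}  so sig = ⟨2 | 1 1 1 2⟩
  {5,7}:  v_{5} + v_{7} = 2·v_{3} + v_{9} + v_{10}  so sig = ⟨2 | 1 1 2⟩
  {6,7}:  v_{6} + v_{7} = v_{8} + 2·v_{10} + v_{11}  so sig = ⟨2 | 1 1 2⟩
  {2,6,9}:  v_{2} + v_{6} + v_{9} = 0  so sig = ⟨3 | 0⟩
  {1,8,11}:  v_{1} + v_{8} + v_{11} = v_{9}  so sig = ⟨3 | 1⟩
  {2,9,10}:  v_{2} + v_{9} + v_{10} = v_{3}  so sig = ⟨3 | 1⟩
  {4,9,10}:  v_{4} + v_{9} + v_{10} = v_{11}  so sig = ⟨3 | 1⟩
  {4,5,8}:  v_{4} + v_{5} + v_{8} = v_{2} + v_{9}  so sig = ⟨3 | 1 1⟩
  {5,8,11}:  v_{5} + v_{8} + v_{11} = v_{3} + v_{9}  so sig = ⟨3 | 1 1⟩
  {4,7,9}:  v_{4} + v_{7} + v_{9} = v_{3} + v_{8} + 2·v_{11}  so sig = ⟨3 | 1 1 2⟩
  {1,4,8,10}:  v_{1} + v_{4} + v_{8} + v_{10} = 0  so sig = ⟨4 | 0⟩
  {3,8,10,11}:  v_{3} + v_{8} + v_{10} + v_{11} = v_{7}  so sig = ⟨4 | 1⟩

Hence PRS(X_Σ) =
[⟨2 | 1⟩, ⟨2 | 1⟩, ⟨2 | 1 1⟩, ⟨2 | 1 1⟩, ⟨2 | 1 1 1⟩, ⟨2 | 1 1 1 2⟩, ⟨2 | 1 1 2⟩, ⟨2 | 1 1 2⟩, ⟨3 | 0⟩, ⟨3 | 1⟩, ⟨3 | 1⟩, ⟨3 | 1⟩, ⟨3 | 1 1⟩, ⟨3 | 1 1⟩, ⟨3 | 1 1 2⟩, ⟨4 | 0⟩, ⟨4 | 1⟩]


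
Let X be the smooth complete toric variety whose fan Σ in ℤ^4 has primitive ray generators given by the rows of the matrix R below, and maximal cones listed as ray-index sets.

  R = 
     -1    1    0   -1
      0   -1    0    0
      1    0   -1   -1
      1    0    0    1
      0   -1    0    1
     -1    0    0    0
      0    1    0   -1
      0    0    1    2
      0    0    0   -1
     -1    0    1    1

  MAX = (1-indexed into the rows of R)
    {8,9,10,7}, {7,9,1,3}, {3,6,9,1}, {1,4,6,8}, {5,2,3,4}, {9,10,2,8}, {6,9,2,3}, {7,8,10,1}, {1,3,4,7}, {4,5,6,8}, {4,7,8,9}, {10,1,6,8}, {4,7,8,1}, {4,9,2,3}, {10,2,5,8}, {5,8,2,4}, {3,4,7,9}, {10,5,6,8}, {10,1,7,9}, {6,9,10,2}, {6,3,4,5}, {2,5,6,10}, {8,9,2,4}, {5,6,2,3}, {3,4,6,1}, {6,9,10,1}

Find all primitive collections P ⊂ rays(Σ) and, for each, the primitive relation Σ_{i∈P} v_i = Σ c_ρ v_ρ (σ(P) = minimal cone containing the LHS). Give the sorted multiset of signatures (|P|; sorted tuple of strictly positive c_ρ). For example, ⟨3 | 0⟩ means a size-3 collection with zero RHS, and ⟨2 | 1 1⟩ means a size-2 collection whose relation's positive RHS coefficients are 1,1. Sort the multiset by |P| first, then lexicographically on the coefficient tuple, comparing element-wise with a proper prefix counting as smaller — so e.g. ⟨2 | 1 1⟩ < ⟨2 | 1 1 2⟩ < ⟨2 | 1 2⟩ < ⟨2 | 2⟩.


Minimal non-faces — 15 found among 10 rays, 26 max cones:

  P={3,10}:  v_{3} + v_{10} = 0  ⟹  sig = ⟨2 | 0⟩
  P={5,7}:  v_{5} + v_{7} = 0  ⟹  sig = ⟨2 | 0⟩
  P={1,5}:  v_{1} + v_{5} = v_{6}  ⟹  sig = ⟨2 | 1⟩
  P={2,7}:  v_{2} + v_{7} = v_{9}  ⟹  sig = ⟨2 | 1⟩
  P={3,8}:  v_{3} + v_{8} = v_{4}  ⟹  sig = ⟨2 | 1⟩
  P={4,10}:  v_{4} + v_{10} = v_{8}  ⟹  sig = ⟨2 | 1⟩
  P={5,9}:  v_{5} + v_{9} = v_{2}  ⟹  sig = ⟨2 | 1⟩
  P={6,7}:  v_{6} + v_{7} = v_{1}  ⟹  sig = ⟨2 | 1⟩
  P={1,2}:  v_{1} + v_{2} = v_{6} + v_{9}  ⟹  sig = ⟨2 | 1 1⟩
  P={4,6,9}:  v_{4} + v_{6} + v_{9} = 0  ⟹  sig = ⟨3 | 0⟩
  P={1,4,9}:  v_{1} + v_{4} + v_{9} = v_{7}  ⟹  sig = ⟨3 | 1⟩
  P={2,4,6}:  v_{2} + v_{4} + v_{6} = v_{5}  ⟹  sig = ⟨3 | 1⟩
  P={6,8,9}:  v_{6} + v_{8} + v_{9} = v_{10}  ⟹  sig = ⟨3 | 1⟩
  P={1,8,9}:  v_{1} + v_{8} + v_{9} = v_{7} + v_{10}  ⟹  sig = ⟨3 | 1 1⟩
  P={2,6,8}:  v_{2} + v_{6} + v_{8} = v_{5} + v_{10}  ⟹  sig = ⟨3 | 1 1⟩

so the primitive-relation signature multiset is
[⟨2 | 0⟩, ⟨2 | 0⟩, ⟨2 | 1⟩, ⟨2 | 1⟩, ⟨2 | 1⟩, ⟨2 | 1⟩, ⟨2 | 1⟩, ⟨2 | 1⟩, ⟨2 | 1 1⟩, ⟨3 | 0⟩, ⟨3 | 1⟩, ⟨3 | 1⟩, ⟨3 | 1⟩, ⟨3 | 1 1⟩, ⟨3 | 1 1⟩]


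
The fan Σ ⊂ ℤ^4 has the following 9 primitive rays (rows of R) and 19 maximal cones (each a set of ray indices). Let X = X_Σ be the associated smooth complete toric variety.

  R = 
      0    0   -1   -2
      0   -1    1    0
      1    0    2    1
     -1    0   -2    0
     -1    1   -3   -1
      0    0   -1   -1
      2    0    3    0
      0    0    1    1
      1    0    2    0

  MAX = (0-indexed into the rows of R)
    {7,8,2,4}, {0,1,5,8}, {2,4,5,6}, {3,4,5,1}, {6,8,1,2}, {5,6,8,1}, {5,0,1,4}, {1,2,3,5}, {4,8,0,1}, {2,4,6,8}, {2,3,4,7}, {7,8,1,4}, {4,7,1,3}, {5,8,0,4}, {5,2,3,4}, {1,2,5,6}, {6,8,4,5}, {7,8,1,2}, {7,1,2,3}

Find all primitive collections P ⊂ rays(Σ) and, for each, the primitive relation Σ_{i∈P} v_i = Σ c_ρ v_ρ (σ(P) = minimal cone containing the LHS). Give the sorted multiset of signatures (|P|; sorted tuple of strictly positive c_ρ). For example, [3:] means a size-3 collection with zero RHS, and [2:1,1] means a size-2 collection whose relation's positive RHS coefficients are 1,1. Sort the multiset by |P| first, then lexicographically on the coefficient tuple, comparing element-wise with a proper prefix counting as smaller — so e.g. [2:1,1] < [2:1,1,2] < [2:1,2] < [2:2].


Primitive collections (12):

  {3,8}:  v_{3} + v_{8} = 0  →  sig = [2:]
  {5,7}:  v_{5} + v_{7} = 0  →  sig = [2:]
  {0,2}:  v_{0} + v_{2} = v_{5} + v_{8}  →  sig = [2:1,1]
  {3,6}:  v_{3} + v_{6} = v_{2} + v_{5}  →  sig = [2:1,1]
  {6,7}:  v_{6} + v_{7} = v_{2} + v_{8}  →  sig = [2:1,1]
  {0,3}:  v_{0} + v_{3} = v_{1} + v_{4} + v_{5}  →  sig = [2:1,1,1]
  {0,7}:  v_{0} + v_{7} = v_{1} + v_{4} + v_{8}  →  sig = [2:1,1,1]
  {0,6}:  v_{0} + v_{6} = 2·v_{5} + 2·v_{8}  →  sig = [2:2,2]
  {1,2,4}:  v_{1} + v_{2} + v_{4} = 0  →  sig = [3:]
  {2,5,8}:  v_{2} + v_{5} + v_{8} = v_{6}  →  sig = [3:1]
  {1,4,6}:  v_{1} + v_{4} + v_{6} = v_{5} + v_{8}  →  sig = [3:1,1]
  {1,4,5,8}:  v_{1} + v_{4} + v_{5} + v_{8} = v_{0}  →  sig = [4:1]

Sorted signature multiset PRS(X):
    |P|=2: 8 collections, coeffs (), (), (1,1), (1,1), (1,1), (1,1,1), (1,1,1), (2,2)
    |P|=3: 3 collections, coeffs (), (1), (1,1)
    |P|=4: 1 collection, coeffs (1)


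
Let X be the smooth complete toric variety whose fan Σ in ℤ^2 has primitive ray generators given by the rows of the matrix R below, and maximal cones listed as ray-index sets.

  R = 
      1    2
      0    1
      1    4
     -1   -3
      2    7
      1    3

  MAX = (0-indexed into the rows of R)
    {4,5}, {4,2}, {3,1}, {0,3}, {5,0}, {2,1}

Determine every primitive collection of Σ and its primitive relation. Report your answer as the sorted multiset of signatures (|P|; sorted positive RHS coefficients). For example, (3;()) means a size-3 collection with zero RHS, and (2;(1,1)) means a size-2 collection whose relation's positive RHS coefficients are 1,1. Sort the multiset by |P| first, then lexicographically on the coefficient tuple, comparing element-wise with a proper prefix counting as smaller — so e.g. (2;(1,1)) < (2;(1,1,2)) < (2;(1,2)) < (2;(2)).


9 collections generate NE(X_Σ); each relation:

  P = {3,5}:  v_{3} + v_{5} = 0  so sig = (2;())
  P = {0,1}:  v_{0} + v_{1} = v_{5}  so sig = (2;(1))
  P = {1,5}:  v_{1} + v_{5} = v_{2}  so sig = (2;(1))
  P = {2,3}:  v_{2} + v_{3} = v_{1}  so sig = (2;(1))
  P = {2,5}:  v_{2} + v_{5} = v_{4}  so sig = (2;(1))
  P = {3,4}:  v_{3} + v_{4} = v_{2}  so sig = (2;(1))
  P = {0,2}:  v_{0} + v_{2} = 2·v_{5}  so sig = (2;(2))
  P = {1,4}:  v_{1} + v_{4} = 2·v_{2}  so sig = (2;(2))
  P = {0,4}:  v_{0} + v_{4} = 3·v_{5}  so sig = (2;(3))

Signatures (|P|; sorted positive RHS coefficients), sorted:
{ (2;()),  (2;(1)) ×5,  (2;(2)) ×2,  (2;(3)) }


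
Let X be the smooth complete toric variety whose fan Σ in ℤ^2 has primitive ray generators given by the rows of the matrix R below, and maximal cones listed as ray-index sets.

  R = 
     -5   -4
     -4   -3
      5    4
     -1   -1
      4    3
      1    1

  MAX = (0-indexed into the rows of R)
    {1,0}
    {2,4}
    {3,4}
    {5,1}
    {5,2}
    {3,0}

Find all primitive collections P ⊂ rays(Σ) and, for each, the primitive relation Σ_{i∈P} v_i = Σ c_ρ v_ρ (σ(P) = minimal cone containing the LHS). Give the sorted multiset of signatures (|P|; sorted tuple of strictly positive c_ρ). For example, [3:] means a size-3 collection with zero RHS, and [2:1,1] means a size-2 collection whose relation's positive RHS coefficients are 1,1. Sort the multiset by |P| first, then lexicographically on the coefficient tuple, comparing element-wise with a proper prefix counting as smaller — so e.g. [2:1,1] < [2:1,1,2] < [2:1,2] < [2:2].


Primitive collections (9):

  • {0,2}:  v_{0} + v_{2} = 0 ; sig = [2:]
  • {1,4}:  v_{1} + v_{4} = 0 ; sig = [2:]
  • {3,5}:  v_{3} + v_{5} = 0 ; sig = [2:]
  • {0,4}:  v_{0} + v_{4} = v_{3} ; sig = [2:1]
  • {0,5}:  v_{0} + v_{5} = v_{1} ; sig = [2:1]
  • {1,2}:  v_{1} + v_{2} = v_{5} ; sig = [2:1]
  • {1,3}:  v_{1} + v_{3} = v_{0} ; sig = [2:1]
  • {2,3}:  v_{2} + v_{3} = v_{4} ; sig = [2:1]
  • {4,5}:  v_{4} + v_{5} = v_{2} ; sig = [2:1]

so the primitive-relation signature multiset is
[[2:], [2:], [2:], [2:1], [2:1], [2:1], [2:1], [2:1], [2:1]]


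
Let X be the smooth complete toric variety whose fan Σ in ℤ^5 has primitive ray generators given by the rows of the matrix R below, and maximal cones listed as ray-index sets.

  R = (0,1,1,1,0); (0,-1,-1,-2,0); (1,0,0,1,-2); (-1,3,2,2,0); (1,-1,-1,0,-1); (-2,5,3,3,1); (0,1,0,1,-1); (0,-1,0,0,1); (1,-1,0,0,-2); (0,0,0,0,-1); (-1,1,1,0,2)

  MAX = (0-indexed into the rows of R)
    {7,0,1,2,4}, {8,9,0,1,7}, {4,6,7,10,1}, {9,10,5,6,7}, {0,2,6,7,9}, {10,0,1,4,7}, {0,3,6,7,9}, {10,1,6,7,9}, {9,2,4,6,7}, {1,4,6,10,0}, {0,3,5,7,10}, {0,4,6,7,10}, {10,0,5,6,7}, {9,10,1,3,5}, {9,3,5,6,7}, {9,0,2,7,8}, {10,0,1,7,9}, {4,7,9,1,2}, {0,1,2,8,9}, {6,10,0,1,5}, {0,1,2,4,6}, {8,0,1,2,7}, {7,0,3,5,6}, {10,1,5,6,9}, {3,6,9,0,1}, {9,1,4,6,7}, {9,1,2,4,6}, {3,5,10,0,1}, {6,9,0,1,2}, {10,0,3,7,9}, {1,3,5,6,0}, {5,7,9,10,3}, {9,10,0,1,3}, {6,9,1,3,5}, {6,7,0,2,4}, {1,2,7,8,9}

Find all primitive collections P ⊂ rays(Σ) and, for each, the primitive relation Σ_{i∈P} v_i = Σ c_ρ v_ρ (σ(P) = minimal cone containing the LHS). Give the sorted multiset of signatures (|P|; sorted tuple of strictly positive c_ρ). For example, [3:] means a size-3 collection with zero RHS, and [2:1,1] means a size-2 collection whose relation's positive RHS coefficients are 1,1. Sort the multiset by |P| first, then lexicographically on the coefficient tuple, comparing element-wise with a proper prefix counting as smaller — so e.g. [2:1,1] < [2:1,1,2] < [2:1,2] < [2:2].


20 minimal non-faces of Δ(Σ) (on 11 rays):

  P = {2,10}:  v_{2} + v_{10} = v_{0}  so sig = [2:1]
  P = {3,4}:  v_{3} + v_{4} = v_{0} + v_{6}  so sig = [2:1,1]
  P = {6,8}:  v_{6} + v_{8} = v_{2} + v_{9}  so sig = [2:1,1]
  P = {2,5}:  v_{2} + v_{5} = v_{0} + v_{3} + v_{6}  so sig = [2:1,1,1]
  P = {5,8}:  v_{5} + v_{8} = v_{0} + v_{3} + v_{9}  so sig = [2:1,1,1]
  P = {8,10}:  v_{8} + v_{10} = 2·v_{0} + v_{1} + v_{7} + v_{9}  so sig = [2:1,1,1,2]
  P = {2,3}:  v_{2} + v_{3} = 2·v_{0} + v_{6} + v_{9}  so sig = [2:1,1,2]
  P = {4,5}:  v_{4} + v_{5} = v_{0} + 2·v_{6} + v_{10}  so sig = [2:1,1,2]
  P = {4,8}:  v_{4} + v_{8} = v_{1} + 2·v_{2} + v_{7}  so sig = [2:1,1,2]
  P = {3,8}:  v_{3} + v_{8} = 2·v_{0} + 2·v_{9}  so sig = [2:2,2]
  P = {4,9,10}:  v_{4} + v_{9} + v_{10} = 0  so sig = [3:]
  P = {0,4,9}:  v_{0} + v_{4} + v_{9} = v_{2}  so sig = [3:1]
  P = {3,6,10}:  v_{3} + v_{6} + v_{10} = v_{5}  so sig = [3:1]
  P = {1,3,7}:  v_{1} + v_{3} + v_{7} = v_{9} + v_{10}  so sig = [3:1,1]
  P = {1,5,7}:  v_{1} + v_{5} + v_{7} = v_{6} + v_{9} + 2·v_{10}  so sig = [3:1,1,2]
  P = {0,5,9}:  v_{0} + v_{5} + v_{9} = 2·v_{3}  so sig = [3:2]
  P = {0,1,6,7}:  v_{0} + v_{1} + v_{6} + v_{7} = 0  so sig = [4:]
  P = {0,6,9,10}:  v_{0} + v_{6} + v_{9} + v_{10} = v_{3}  so sig = [4:1]
  P = {1,2,6,7}:  v_{1} + v_{2} + v_{6} + v_{7} = v_{4} + v_{9}  so sig = [4:1,1]
  P = {0,1,2,7,9}:  v_{0} + v_{1} + v_{2} + v_{7} + v_{9} = v_{8}  so sig = [5:1]

Sorted signature multiset PRS(X):
    |P|=2: 10 collections, coeffs (1), (1,1), (1,1), (1,1,1), (1,1,1), (1,1,1,2), (1,1,2), (1,1,2), (1,1,2), (2,2)
    |P|=3: 6 collections, coeffs (), (1), (1), (1,1), (1,1,2), (2)
    |P|=4: 3 collections, coeffs (), (1), (1,1)
    |P|=5: 1 collection, coeffs (1)
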